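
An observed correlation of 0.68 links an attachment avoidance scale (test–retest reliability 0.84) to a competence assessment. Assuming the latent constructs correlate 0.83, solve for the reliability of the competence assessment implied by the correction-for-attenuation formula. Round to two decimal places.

r_true = r_obs / √(r_xx · r_yy) ⇒ 0.83 = 0.68 / √(0.84 · r_yy).
√(0.84 · r_yy) = 0.68 / 0.83 = 0.8193; 0.84 · r_yy = 0.6713; r_yy = 0.6713 / 0.84 ≈ 0.80.

0.80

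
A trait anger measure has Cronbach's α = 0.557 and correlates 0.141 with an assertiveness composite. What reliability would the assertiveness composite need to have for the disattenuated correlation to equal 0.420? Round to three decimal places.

0.202

r_true = r_obs / √(r_xx · r_yy) ⇒ 0.420 = 0.141 / √(0.557 · r_yy).
√(0.557 · r_yy) = 0.141 / 0.420 = 0.3357; 0.557 · r_yy = 0.1127; r_yy = 0.1127 / 0.557 ≈ 0.202.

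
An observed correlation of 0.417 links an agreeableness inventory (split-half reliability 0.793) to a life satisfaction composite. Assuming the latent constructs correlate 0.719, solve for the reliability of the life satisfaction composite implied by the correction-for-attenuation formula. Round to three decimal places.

0.424

r_true = r_obs / √(r_xx · r_yy) ⇒ 0.719 = 0.417 / √(0.793 · r_yy).
√(0.793 · r_yy) = 0.417 / 0.719 = 0.5800; 0.793 · r_yy = 0.3364; r_yy = 0.3364 / 0.793 ≈ 0.424.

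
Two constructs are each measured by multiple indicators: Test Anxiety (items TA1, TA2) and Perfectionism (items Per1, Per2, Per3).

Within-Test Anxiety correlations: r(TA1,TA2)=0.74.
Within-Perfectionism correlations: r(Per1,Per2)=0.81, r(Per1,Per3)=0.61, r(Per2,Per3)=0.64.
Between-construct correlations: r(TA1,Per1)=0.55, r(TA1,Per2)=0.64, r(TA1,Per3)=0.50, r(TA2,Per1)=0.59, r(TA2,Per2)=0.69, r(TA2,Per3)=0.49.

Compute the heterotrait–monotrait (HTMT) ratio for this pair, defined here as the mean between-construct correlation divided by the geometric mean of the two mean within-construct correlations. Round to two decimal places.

Mean between = 3.46/6 = 0.5767.
Mean within-TA = 0.74/1 = 0.7400; mean within-Per = 2.06/3 = 0.6867.
Geometric mean = √(0.7400 × 0.6867) = 0.7129.
HTMT = 0.5767 / 0.7129 = 0.81.

0.81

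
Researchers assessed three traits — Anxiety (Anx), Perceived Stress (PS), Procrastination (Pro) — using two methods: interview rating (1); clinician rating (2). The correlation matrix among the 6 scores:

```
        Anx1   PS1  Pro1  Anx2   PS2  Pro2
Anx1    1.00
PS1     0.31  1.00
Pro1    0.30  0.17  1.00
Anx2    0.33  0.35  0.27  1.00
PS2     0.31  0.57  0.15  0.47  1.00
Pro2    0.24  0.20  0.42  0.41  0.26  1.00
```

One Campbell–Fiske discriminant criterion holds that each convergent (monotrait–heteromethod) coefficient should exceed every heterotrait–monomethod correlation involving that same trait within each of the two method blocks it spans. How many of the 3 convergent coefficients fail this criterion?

Each convergent coefficient versus the relevant comparison correlations:
Anx (methods 1·2): 0.33 vs {0.31, 0.47, 0.30, 0.41} → fail.
PS (methods 1·2): 0.57 vs {0.31, 0.47, 0.17, 0.26} → pass.
Pro (methods 1·2): 0.42 vs {0.30, 0.41, 0.17, 0.26} → pass.
1 of 3 fail.

1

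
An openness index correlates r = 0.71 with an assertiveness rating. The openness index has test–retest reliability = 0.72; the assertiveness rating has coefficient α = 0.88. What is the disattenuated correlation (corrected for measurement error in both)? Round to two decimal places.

r_true = r_obs / √(r_xx · r_yy) = 0.71 / √(0.72 × 0.88) = 0.71 / √0.6336 = 0.71 / 0.7960 ≈ 0.89.

0.89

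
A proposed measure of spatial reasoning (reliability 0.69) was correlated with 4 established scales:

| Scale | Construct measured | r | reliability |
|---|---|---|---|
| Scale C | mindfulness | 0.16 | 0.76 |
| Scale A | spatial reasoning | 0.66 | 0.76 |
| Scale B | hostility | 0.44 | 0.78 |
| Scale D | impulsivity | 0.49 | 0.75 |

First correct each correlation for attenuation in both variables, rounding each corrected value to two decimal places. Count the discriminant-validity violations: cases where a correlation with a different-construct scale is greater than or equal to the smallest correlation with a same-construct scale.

0

Disattenuated r (r / √(r_scale · r_new)):
  Scale C (disc): 0.16 / √(0.76·0.69) = 0.22
  Scale A (conv): 0.66 / √(0.76·0.69) = 0.91
  Scale B (disc): 0.44 / √(0.78·0.69) = 0.60
  Scale D (disc): 0.49 / √(0.75·0.69) = 0.68
Smallest convergent = 0.91. Discriminant values: 0.22, 0.60, 0.68; count ≥ 0.91 → 0.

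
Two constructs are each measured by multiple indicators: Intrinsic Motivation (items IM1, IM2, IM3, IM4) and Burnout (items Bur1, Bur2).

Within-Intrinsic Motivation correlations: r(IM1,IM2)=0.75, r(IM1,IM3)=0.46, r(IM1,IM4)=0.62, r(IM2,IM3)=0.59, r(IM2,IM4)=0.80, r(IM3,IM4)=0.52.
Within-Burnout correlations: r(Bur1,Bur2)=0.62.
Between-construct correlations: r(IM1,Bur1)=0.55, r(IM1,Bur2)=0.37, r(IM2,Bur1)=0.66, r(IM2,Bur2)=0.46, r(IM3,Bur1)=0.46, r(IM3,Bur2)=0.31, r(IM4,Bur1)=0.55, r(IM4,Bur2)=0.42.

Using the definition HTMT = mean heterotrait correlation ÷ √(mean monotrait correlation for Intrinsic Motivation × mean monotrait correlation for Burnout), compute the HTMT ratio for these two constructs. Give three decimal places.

Mean between = 3.78/8 = 0.4725.
Mean within-IM = 3.74/6 = 0.6233; mean within-Bur = 0.62/1 = 0.6200.
Geometric mean = √(0.6233 × 0.6200) = 0.6216.
HTMT = 0.4725 / 0.6216 = 0.760.

0.760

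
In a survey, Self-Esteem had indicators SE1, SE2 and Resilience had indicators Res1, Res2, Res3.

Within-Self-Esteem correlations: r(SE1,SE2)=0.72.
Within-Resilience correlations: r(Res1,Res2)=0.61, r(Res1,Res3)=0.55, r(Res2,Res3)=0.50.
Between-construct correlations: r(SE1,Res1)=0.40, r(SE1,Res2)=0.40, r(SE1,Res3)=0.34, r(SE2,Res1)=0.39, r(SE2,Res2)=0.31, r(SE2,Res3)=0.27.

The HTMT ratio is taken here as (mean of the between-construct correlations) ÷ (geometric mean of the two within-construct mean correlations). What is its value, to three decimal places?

Mean heterotrait r = 2.11/6 = 0.3517.
Mean within-SE = 0.72/1 = 0.7200; mean within-Res = 1.66/3 = 0.5533.
Geometric mean = √(0.7200 × 0.5533) = 0.6312.
HTMT = 0.3517 / 0.6312 = 0.557.

0.557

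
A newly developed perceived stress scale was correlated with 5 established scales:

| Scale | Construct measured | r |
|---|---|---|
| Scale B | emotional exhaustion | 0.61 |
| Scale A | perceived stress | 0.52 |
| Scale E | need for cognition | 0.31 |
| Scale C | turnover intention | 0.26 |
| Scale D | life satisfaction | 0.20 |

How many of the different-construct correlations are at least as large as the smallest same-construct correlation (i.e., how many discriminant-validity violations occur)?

Convergent (same construct = perceived stress): Scale A.
Smallest convergent = 0.52. Discriminant values: 0.61, 0.31, 0.26, 0.20; count ≥ 0.52 → 1.

1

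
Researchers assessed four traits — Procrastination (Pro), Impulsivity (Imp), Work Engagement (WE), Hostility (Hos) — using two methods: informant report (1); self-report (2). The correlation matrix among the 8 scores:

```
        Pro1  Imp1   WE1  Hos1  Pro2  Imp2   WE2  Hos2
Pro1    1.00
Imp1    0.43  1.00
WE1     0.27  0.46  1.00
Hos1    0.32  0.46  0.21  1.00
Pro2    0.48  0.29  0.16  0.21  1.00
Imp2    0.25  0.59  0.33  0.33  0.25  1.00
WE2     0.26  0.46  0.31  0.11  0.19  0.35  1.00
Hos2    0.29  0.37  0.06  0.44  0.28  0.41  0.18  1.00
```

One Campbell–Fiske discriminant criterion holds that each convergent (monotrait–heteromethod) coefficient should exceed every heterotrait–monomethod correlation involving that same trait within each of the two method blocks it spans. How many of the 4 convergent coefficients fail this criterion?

2

Convergent coefficients and their comparison sets:
Pro (methods 1·2): 0.48 vs {0.43, 0.25, 0.27, 0.19, 0.32, 0.28} → pass.
Imp (methods 1·2): 0.59 vs {0.43, 0.25, 0.46, 0.35, 0.46, 0.41} → pass.
WE (methods 1·2): 0.31 vs {0.27, 0.19, 0.46, 0.35, 0.21, 0.18} → fail.
Hos (methods 1·2): 0.44 vs {0.32, 0.28, 0.46, 0.41, 0.21, 0.18} → fail.
2 of 4 fail.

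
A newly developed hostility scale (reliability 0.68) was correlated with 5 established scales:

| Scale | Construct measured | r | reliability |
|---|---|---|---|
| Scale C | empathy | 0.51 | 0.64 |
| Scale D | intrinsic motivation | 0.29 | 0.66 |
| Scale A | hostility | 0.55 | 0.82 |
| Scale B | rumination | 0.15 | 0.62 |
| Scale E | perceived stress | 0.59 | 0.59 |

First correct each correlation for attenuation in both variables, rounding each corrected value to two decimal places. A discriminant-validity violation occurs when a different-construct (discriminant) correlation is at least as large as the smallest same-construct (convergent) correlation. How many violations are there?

Disattenuated r (r / √(r_scale · r_new)):
  Scale C (disc): 0.51 / √(0.64·0.68) = 0.77
  Scale D (disc): 0.29 / √(0.66·0.68) = 0.43
  Scale A (conv): 0.55 / √(0.82·0.68) = 0.74
  Scale B (disc): 0.15 / √(0.62·0.68) = 0.23
  Scale E (disc): 0.59 / √(0.59·0.68) = 0.93
Smallest convergent = 0.74. Discriminant values: 0.77, 0.43, 0.23, 0.93; count ≥ 0.74 → 2.

2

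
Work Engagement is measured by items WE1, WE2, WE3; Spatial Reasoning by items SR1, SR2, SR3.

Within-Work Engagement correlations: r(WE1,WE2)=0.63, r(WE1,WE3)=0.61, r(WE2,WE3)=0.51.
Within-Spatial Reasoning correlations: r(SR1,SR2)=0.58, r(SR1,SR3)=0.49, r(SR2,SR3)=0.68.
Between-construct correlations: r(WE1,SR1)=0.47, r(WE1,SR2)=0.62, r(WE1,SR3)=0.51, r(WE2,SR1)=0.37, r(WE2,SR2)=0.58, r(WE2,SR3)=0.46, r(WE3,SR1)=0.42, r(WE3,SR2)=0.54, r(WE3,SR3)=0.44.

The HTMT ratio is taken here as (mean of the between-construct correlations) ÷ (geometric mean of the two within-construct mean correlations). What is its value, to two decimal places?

Mean between = 4.41/9 = 0.4900.
Mean within-WE = 1.75/3 = 0.5833; mean within-SR = 1.75/3 = 0.5833.
Geometric mean = √(0.5833 × 0.5833) = 0.5833.
HTMT = 0.4900 / 0.5833 = 0.84.

0.84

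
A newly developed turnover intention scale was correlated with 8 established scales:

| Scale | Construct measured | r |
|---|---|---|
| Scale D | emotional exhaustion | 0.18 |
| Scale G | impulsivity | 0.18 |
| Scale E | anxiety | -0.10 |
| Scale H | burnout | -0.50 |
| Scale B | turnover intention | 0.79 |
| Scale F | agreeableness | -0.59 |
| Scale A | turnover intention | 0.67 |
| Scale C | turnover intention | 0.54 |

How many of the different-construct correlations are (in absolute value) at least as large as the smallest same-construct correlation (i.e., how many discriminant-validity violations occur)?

Convergent (same construct = turnover intention): Scale B, Scale A, Scale C.
Smallest convergent = 0.54. Discriminant |r|: 0.18, 0.18, 0.10, 0.50, 0.59; count ≥ 0.54 → 1.

1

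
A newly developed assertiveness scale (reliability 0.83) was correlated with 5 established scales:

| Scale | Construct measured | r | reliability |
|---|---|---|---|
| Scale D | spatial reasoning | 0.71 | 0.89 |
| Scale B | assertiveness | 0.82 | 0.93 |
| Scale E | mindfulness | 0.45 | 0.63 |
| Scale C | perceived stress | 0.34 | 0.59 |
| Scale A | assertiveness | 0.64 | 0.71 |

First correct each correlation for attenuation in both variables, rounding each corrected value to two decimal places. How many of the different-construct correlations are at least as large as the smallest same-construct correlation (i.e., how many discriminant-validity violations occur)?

1

Disattenuated r (r / √(r_scale · r_new)):
  Scale D (disc): 0.71 / √(0.89·0.83) = 0.83
  Scale B (conv): 0.82 / √(0.93·0.83) = 0.93
  Scale E (disc): 0.45 / √(0.63·0.83) = 0.62
  Scale C (disc): 0.34 / √(0.59·0.83) = 0.49
  Scale A (conv): 0.64 / √(0.71·0.83) = 0.83
Smallest convergent = 0.83. Discriminant values: 0.83, 0.62, 0.49; count ≥ 0.83 → 1.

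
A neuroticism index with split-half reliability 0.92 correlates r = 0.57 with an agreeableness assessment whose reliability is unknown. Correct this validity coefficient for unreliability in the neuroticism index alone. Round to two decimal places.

Single correction: r_c = r_obs / √r_xx = 0.57 / √0.92 = 0.57 / 0.9592 ≈ 0.59.

0.59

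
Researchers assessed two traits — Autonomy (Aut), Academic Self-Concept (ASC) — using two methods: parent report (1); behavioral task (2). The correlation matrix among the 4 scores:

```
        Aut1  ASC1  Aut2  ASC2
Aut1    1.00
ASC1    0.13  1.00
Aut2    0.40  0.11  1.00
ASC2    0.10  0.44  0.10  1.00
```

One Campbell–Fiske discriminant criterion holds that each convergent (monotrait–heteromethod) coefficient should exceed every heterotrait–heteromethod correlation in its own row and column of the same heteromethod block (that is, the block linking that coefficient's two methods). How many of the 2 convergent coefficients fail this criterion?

Each convergent coefficient versus the relevant comparison correlations:
Aut (methods 1·2): 0.40 vs {0.10, 0.11} → pass.
ASC (methods 1·2): 0.44 vs {0.11, 0.10} → pass.
0 of 2 fail.

0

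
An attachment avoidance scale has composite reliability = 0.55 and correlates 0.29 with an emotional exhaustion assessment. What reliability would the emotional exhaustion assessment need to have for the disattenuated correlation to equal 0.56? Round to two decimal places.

r_true = r_obs / √(r_xx · r_yy) ⇒ 0.56 = 0.29 / √(0.55 · r_yy).
√(0.55 · r_yy) = 0.29 / 0.56 = 0.5179; 0.55 · r_yy = 0.2682; r_yy = 0.2682 / 0.55 ≈ 0.49.

0.49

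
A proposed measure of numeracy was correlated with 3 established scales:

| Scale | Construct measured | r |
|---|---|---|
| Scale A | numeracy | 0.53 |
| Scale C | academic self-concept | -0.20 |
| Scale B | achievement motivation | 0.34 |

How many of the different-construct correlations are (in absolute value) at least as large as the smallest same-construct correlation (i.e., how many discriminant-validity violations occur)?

0

Convergent (same construct = numeracy): Scale A.
Smallest convergent = 0.53. Discriminant |r|: 0.20, 0.34; count ≥ 0.53 → 0.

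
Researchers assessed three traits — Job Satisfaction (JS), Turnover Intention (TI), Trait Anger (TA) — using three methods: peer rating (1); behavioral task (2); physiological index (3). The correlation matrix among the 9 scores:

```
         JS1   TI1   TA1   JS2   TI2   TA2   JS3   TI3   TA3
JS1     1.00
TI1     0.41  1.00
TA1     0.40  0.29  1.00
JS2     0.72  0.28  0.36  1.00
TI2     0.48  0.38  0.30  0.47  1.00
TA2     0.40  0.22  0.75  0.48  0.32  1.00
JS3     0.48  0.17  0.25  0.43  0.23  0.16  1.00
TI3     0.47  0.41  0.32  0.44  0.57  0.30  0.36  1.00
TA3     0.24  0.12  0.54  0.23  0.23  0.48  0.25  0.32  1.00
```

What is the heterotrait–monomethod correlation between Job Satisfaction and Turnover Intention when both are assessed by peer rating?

Different traits, same method: r(JS1, TI1) = 0.41.

0.41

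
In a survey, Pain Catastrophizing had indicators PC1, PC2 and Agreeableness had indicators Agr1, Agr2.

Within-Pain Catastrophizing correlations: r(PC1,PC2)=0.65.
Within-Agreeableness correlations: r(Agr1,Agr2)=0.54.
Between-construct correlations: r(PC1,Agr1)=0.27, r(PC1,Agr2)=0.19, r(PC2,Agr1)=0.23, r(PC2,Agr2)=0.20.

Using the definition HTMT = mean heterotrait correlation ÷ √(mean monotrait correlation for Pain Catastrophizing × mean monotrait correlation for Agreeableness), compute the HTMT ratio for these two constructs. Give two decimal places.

Mean between = 0.89/4 = 0.2225.
Mean within-PC = 0.65/1 = 0.6500; mean within-Agr = 0.54/1 = 0.5400.
Geometric mean = √(0.6500 × 0.5400) = 0.5925.
HTMT = 0.2225 / 0.5925 = 0.38.

0.38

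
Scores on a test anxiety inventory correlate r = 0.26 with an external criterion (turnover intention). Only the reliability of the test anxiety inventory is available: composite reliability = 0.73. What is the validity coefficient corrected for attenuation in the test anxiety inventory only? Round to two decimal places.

Single correction: r_c = r_obs / √r_xx = 0.26 / √0.73 = 0.26 / 0.8544 ≈ 0.30.

0.30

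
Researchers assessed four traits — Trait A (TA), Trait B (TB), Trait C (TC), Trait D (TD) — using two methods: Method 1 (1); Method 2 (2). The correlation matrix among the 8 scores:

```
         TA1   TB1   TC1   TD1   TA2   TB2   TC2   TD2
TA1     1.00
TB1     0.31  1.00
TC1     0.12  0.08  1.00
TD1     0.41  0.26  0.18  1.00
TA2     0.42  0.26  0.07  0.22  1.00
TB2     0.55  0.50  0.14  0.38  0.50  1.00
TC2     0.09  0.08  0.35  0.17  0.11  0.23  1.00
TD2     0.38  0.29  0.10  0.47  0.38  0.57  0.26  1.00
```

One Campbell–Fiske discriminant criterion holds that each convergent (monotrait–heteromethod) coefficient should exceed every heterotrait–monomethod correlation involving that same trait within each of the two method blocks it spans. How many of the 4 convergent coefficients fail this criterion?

3

Each convergent coefficient versus the relevant comparison correlations:
TA (methods 1·2): 0.42 vs {0.31, 0.50, 0.12, 0.11, 0.41, 0.38} → fail.
TB (methods 1·2): 0.50 vs {0.31, 0.50, 0.08, 0.23, 0.26, 0.57} → fail.
TC (methods 1·2): 0.35 vs {0.12, 0.11, 0.08, 0.23, 0.18, 0.26} → pass.
TD (methods 1·2): 0.47 vs {0.41, 0.38, 0.26, 0.57, 0.18, 0.26} → fail.
3 of 4 fail.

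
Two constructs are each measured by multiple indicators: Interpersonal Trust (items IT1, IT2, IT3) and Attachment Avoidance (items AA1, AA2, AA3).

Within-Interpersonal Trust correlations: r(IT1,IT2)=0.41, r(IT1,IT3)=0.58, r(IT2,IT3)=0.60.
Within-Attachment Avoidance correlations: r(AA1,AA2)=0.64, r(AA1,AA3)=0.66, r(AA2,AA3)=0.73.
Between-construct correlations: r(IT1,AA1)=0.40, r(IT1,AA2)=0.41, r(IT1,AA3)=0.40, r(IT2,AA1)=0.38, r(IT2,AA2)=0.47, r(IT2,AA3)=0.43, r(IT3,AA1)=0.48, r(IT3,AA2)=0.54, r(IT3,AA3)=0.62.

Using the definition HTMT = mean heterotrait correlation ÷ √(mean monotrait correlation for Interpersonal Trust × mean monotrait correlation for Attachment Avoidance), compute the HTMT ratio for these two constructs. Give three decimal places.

0.766

Mean between = 4.13/9 = 0.4589.
Mean within-IT = 1.59/3 = 0.5300; mean within-AA = 2.03/3 = 0.6767.
Geometric mean = √(0.5300 × 0.6767) = 0.5989.
HTMT = 0.4589 / 0.5989 = 0.766.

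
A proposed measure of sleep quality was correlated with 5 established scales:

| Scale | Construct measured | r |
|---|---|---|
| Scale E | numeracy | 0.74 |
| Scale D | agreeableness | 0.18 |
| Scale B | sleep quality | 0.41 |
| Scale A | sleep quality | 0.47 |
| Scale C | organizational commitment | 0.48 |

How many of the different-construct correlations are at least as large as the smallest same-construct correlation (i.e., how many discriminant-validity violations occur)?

Convergent (same construct = sleep quality): Scale B, Scale A.
Smallest convergent = 0.41. Discriminant values: 0.74, 0.18, 0.48; count ≥ 0.41 → 2.

2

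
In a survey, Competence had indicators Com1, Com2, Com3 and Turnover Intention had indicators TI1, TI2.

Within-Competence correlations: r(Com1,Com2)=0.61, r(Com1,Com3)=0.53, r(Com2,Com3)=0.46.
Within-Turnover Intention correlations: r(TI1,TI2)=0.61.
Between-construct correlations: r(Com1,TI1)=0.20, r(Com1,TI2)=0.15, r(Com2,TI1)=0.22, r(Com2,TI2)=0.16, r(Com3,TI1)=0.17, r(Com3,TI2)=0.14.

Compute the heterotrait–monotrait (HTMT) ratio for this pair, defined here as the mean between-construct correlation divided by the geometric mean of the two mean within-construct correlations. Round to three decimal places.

0.304

Between-construct mean = 1.04/6 = 0.1733.
Mean within-Com = 1.60/3 = 0.5333; mean within-TI = 0.61/1 = 0.6100.
Geometric mean = √(0.5333 × 0.6100) = 0.5704.
HTMT = 0.1733 / 0.5704 = 0.304.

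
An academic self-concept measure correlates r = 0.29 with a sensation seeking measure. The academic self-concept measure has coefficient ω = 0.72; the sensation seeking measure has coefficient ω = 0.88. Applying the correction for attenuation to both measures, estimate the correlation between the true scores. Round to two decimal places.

r_true = r_obs / √(r_xx · r_yy) = 0.29 / √(0.72 × 0.88) = 0.29 / √0.6336 = 0.29 / 0.7960 ≈ 0.36.

0.36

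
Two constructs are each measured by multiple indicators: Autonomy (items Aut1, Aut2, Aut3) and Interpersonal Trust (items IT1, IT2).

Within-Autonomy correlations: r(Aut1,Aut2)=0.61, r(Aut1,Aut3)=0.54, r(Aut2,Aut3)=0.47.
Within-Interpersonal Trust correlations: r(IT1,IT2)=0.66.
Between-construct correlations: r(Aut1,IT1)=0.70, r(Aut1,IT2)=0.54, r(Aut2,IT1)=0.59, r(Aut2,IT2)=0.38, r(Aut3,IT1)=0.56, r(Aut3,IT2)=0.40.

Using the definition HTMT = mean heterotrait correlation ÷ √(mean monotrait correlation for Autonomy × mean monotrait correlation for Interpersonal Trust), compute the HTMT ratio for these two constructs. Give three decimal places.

0.885

Mean heterotrait r = 3.17/6 = 0.5283.
Mean within-Aut = 1.62/3 = 0.5400; mean within-IT = 0.66/1 = 0.6600.
Geometric mean = √(0.5400 × 0.6600) = 0.5970.
HTMT = 0.5283 / 0.5970 = 0.885.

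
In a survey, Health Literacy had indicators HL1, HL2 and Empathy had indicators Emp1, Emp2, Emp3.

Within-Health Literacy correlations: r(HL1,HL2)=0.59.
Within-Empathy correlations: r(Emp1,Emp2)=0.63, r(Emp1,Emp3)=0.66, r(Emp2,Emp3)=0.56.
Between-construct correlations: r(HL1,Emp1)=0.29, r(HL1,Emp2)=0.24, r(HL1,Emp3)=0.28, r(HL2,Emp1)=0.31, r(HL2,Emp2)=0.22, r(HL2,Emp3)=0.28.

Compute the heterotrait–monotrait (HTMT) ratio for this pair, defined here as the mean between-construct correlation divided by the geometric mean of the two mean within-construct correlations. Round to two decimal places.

0.45

Between-construct mean = 1.62/6 = 0.2700.
Mean within-HL = 0.59/1 = 0.5900; mean within-Emp = 1.85/3 = 0.6167.
Geometric mean = √(0.5900 × 0.6167) = 0.6032.
HTMT = 0.2700 / 0.6032 = 0.45.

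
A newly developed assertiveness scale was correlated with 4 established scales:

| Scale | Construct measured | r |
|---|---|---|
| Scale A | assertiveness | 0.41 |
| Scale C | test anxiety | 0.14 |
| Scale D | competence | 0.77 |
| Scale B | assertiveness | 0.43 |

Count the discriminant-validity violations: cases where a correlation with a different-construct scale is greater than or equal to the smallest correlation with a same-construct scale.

Convergent (same construct = assertiveness): Scale A, Scale B.
Smallest convergent = 0.41. Discriminant values: 0.14, 0.77; count ≥ 0.41 → 1.

1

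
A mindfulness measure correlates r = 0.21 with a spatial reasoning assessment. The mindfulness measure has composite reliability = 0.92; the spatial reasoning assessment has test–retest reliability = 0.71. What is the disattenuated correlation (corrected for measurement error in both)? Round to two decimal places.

0.26

r_true = r_obs / √(r_xx · r_yy) = 0.21 / √(0.92 × 0.71) = 0.21 / √0.6532 = 0.21 / 0.8082 ≈ 0.26.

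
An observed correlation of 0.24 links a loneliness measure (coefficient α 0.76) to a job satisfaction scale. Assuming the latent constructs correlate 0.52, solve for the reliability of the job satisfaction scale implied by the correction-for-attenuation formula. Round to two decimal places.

r_true = r_obs / √(r_xx · r_yy) ⇒ 0.52 = 0.24 / √(0.76 · r_yy).
√(0.76 · r_yy) = 0.24 / 0.52 = 0.4615; 0.76 · r_yy = 0.2130; r_yy = 0.2130 / 0.76 ≈ 0.28.

0.28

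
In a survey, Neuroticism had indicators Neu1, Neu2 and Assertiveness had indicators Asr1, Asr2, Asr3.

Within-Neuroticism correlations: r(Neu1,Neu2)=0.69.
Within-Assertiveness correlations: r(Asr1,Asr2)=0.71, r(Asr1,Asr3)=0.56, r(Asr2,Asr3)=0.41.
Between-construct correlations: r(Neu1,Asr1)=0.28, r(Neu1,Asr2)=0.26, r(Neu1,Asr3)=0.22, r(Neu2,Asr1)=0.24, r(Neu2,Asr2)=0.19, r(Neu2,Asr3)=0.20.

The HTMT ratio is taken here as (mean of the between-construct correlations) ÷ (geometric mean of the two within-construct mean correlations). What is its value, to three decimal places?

0.373

Mean between = 1.39/6 = 0.2317.
Mean within-Neu = 0.69/1 = 0.6900; mean within-Asr = 1.68/3 = 0.5600.
Geometric mean = √(0.6900 × 0.5600) = 0.6216.
HTMT = 0.2317 / 0.6216 = 0.373.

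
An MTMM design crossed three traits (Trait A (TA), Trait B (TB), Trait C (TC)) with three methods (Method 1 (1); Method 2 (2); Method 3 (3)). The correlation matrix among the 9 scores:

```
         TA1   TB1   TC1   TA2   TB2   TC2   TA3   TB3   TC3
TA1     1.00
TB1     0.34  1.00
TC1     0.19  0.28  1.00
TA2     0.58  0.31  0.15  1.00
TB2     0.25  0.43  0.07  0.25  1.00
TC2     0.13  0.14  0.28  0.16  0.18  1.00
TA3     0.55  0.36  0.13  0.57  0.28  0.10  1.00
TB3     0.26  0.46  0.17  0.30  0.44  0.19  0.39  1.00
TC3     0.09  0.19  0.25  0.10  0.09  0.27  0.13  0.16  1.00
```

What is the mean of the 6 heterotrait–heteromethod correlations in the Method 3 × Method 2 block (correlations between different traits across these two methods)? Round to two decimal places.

0.18

HTHM values (method 3 × method 2): 0.28, 0.10, 0.30, 0.19, 0.10, 0.09; mean = 1.06/6 = 0.18.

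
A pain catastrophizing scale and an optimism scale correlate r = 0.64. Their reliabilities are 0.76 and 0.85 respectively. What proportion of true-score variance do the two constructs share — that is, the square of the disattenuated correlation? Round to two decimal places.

Disattenuated r = 0.64 / √(0.76 × 0.85) = 0.64 / 0.8037 = 0.7963.
Shared true-score variance = 0.7963² = 0.6341 ≈ 0.63.

0.63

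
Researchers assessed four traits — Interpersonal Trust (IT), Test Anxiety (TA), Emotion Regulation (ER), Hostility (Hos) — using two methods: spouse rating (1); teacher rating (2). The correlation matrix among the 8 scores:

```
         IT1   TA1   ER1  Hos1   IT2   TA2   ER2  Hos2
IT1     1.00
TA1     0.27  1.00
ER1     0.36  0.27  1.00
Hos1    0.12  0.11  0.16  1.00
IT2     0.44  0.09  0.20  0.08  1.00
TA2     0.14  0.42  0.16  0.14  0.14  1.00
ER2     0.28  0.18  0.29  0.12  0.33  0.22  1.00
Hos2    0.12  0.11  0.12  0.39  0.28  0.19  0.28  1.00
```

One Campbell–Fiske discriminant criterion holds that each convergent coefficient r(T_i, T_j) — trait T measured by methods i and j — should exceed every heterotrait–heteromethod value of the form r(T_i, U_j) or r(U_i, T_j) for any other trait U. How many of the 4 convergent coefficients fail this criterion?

0

Convergent coefficients and their comparison sets:
IT (methods 1·2): 0.44 vs {0.14, 0.09, 0.28, 0.20, 0.12, 0.08} → pass.
TA (methods 1·2): 0.42 vs {0.09, 0.14, 0.18, 0.16, 0.11, 0.14} → pass.
ER (methods 1·2): 0.29 vs {0.20, 0.28, 0.16, 0.18, 0.12, 0.12} → pass.
Hos (methods 1·2): 0.39 vs {0.08, 0.12, 0.14, 0.11, 0.12, 0.12} → pass.
0 of 4 fail.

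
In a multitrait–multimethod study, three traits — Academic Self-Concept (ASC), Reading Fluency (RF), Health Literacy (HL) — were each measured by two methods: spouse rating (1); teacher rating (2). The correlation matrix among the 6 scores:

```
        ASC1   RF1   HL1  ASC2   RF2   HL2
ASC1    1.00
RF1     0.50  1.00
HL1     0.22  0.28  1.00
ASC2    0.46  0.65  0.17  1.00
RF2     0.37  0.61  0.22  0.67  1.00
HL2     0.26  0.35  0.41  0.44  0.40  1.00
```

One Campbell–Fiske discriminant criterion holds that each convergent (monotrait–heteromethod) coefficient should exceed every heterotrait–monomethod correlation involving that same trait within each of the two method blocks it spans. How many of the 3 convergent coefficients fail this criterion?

3

Checking each validity diagonal entry against its comparison values:
ASC (methods 1·2): 0.46 vs {0.50, 0.67, 0.22, 0.44} → fail.
RF (methods 1·2): 0.61 vs {0.50, 0.67, 0.28, 0.40} → fail.
HL (methods 1·2): 0.41 vs {0.22, 0.44, 0.28, 0.40} → fail.
3 of 3 fail.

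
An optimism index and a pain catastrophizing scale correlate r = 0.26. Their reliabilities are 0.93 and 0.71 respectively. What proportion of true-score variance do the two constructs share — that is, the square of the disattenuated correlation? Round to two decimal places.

Disattenuated r = 0.26 / √(0.93 × 0.71) = 0.26 / 0.8126 = 0.3200.
Shared true-score variance = 0.3200² = 0.1024 ≈ 0.10.

0.10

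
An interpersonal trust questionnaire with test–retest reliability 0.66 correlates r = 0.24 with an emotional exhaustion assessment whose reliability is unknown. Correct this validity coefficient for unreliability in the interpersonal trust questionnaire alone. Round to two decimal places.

Single correction: r_c = r_obs / √r_xx = 0.24 / √0.66 = 0.24 / 0.8124 ≈ 0.30.

0.30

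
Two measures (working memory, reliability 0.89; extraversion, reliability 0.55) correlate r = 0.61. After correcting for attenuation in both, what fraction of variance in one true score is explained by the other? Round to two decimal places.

Disattenuated r = 0.61 / √(0.89 × 0.55) = 0.61 / 0.6996 = 0.8719.
Shared true-score variance = 0.8719² = 0.7602 ≈ 0.76.

0.76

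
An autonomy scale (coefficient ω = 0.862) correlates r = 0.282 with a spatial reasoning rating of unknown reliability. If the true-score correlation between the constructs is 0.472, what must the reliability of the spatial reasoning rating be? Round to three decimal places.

0.414

r_true = r_obs / √(r_xx · r_yy) ⇒ 0.472 = 0.282 / √(0.862 · r_yy).
√(0.862 · r_yy) = 0.282 / 0.472 = 0.5975; 0.862 · r_yy = 0.3570; r_yy = 0.3570 / 0.862 ≈ 0.414.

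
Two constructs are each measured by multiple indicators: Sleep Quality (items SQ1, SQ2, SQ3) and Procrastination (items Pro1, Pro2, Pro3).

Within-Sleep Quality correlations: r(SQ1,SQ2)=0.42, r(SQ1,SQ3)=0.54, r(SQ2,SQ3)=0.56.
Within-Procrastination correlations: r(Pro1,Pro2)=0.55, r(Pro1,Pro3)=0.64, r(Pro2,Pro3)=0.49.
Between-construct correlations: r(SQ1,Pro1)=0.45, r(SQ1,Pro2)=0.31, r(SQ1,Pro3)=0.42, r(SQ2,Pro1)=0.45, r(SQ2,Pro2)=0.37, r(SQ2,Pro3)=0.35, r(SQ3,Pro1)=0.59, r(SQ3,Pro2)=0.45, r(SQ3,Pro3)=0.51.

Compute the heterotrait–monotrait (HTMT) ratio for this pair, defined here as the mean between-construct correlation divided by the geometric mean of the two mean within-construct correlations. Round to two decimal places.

0.81

Mean heterotrait r = 3.90/9 = 0.4333.
Mean within-SQ = 1.52/3 = 0.5067; mean within-Pro = 1.68/3 = 0.5600.
Geometric mean = √(0.5067 × 0.5600) = 0.5327.
HTMT = 0.4333 / 0.5327 = 0.81.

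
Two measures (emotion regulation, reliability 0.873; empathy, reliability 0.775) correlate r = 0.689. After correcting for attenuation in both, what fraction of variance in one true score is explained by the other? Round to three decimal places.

Disattenuated r = 0.689 / √(0.873 × 0.775) = 0.689 / 0.8225 = 0.8377.
Shared true-score variance = 0.8377² = 0.7017 ≈ 0.702.

0.702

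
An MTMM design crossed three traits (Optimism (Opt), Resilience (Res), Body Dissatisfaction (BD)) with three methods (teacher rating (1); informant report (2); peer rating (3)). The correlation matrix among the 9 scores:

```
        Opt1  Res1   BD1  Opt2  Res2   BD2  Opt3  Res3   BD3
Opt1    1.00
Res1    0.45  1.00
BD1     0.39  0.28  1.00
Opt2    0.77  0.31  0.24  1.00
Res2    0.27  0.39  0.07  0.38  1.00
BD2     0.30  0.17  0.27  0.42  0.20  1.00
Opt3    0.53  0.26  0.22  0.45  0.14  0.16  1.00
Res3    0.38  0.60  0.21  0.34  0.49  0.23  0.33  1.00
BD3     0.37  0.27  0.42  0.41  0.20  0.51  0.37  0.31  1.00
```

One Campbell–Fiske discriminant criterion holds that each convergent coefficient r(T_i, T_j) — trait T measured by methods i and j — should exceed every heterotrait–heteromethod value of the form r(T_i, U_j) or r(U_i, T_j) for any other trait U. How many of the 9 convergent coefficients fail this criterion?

1

Checking each validity diagonal entry against its comparison values:
Opt (methods 1·2): 0.77 vs {0.27, 0.31, 0.30, 0.24} → pass.
Opt (methods 1·3): 0.53 vs {0.38, 0.26, 0.37, 0.22} → pass.
Opt (methods 2·3): 0.45 vs {0.34, 0.14, 0.41, 0.16} → pass.
Res (methods 1·2): 0.39 vs {0.31, 0.27, 0.17, 0.07} → pass.
Res (methods 1·3): 0.60 vs {0.26, 0.38, 0.27, 0.21} → pass.
Res (methods 2·3): 0.49 vs {0.14, 0.34, 0.20, 0.23} → pass.
BD (methods 1·2): 0.27 vs {0.24, 0.30, 0.07, 0.17} → fail.
BD (methods 1·3): 0.42 vs {0.22, 0.37, 0.21, 0.27} → pass.
BD (methods 2·3): 0.51 vs {0.16, 0.41, 0.23, 0.20} → pass.
1 of 9 fail.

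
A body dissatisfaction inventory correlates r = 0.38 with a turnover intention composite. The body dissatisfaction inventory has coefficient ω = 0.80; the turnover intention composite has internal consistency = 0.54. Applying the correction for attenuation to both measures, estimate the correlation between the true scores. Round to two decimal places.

r_true = r_obs / √(r_xx · r_yy) = 0.38 / √(0.80 × 0.54) = 0.38 / √0.4320 = 0.38 / 0.6573 ≈ 0.58.

0.58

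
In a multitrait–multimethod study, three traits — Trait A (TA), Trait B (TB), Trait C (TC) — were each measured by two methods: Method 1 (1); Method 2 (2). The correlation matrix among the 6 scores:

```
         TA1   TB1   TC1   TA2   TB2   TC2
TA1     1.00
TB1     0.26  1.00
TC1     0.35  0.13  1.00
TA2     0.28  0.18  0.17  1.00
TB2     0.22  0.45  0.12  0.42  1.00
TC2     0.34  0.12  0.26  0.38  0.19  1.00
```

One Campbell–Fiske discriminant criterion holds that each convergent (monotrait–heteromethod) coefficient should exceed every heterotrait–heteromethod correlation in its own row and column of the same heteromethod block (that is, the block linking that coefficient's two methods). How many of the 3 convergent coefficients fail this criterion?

Convergent coefficients and their comparison sets:
TA (methods 1·2): 0.28 vs {0.22, 0.18, 0.34, 0.17} → fail.
TB (methods 1·2): 0.45 vs {0.18, 0.22, 0.12, 0.12} → pass.
TC (methods 1·2): 0.26 vs {0.17, 0.34, 0.12, 0.12} → fail.
2 of 3 fail.

2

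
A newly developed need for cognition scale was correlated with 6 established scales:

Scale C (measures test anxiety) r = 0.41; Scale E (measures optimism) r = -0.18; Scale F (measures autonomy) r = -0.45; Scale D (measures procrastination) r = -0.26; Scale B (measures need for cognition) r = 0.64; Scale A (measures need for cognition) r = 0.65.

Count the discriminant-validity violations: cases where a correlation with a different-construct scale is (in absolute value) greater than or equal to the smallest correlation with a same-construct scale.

0

Convergent (same construct = need for cognition): Scale B, Scale A.
Smallest convergent = 0.64. Discriminant |r|: 0.41, 0.18, 0.45, 0.26; count ≥ 0.64 → 0.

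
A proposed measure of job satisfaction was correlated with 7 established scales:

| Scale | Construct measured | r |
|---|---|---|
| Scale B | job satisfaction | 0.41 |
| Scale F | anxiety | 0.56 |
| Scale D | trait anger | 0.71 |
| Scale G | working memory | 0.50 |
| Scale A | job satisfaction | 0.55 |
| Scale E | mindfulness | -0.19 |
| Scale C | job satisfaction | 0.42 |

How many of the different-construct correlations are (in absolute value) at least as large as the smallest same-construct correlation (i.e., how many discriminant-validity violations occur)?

Convergent (same construct = job satisfaction): Scale B, Scale A, Scale C.
Smallest convergent = 0.41. Discriminant |r|: 0.56, 0.71, 0.50, 0.19; count ≥ 0.41 → 3.

3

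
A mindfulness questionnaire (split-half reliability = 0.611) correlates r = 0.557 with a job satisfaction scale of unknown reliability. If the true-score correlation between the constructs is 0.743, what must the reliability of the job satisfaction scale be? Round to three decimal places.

0.920

r_true = r_obs / √(r_xx · r_yy) ⇒ 0.743 = 0.557 / √(0.611 · r_yy).
√(0.611 · r_yy) = 0.557 / 0.743 = 0.7497; 0.611 · r_yy = 0.5621; r_yy = 0.5621 / 0.611 ≈ 0.920.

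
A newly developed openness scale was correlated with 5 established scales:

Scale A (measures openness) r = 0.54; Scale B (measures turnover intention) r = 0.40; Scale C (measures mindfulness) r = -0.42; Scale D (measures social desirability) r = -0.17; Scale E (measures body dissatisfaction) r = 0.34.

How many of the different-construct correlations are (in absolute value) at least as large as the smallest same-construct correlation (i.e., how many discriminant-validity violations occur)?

Convergent (same construct = openness): Scale A.
Smallest convergent = 0.54. Discriminant |r|: 0.40, 0.42, 0.17, 0.34; count ≥ 0.54 → 0.

0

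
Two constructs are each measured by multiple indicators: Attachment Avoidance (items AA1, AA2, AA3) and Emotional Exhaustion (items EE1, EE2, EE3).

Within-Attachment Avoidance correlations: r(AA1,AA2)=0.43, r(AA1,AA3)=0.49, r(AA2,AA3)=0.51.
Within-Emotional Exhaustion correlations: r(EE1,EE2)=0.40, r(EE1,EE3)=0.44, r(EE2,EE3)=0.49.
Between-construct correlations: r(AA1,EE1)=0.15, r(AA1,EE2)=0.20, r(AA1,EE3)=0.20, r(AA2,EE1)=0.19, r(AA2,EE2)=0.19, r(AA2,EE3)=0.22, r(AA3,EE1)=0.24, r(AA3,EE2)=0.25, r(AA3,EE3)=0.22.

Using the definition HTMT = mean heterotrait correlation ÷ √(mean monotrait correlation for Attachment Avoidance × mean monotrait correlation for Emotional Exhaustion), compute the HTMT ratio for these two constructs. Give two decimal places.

Mean heterotrait r = 1.86/9 = 0.2067.
Mean within-AA = 1.43/3 = 0.4767; mean within-EE = 1.33/3 = 0.4433.
Geometric mean = √(0.4767 × 0.4433) = 0.4597.
HTMT = 0.2067 / 0.4597 = 0.45.

0.45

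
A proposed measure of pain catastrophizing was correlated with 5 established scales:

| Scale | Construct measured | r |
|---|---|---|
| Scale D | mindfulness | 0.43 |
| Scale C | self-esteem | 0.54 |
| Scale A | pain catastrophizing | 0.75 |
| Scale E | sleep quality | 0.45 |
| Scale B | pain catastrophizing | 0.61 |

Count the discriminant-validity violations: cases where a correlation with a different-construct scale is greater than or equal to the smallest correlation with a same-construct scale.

0

Convergent (same construct = pain catastrophizing): Scale A, Scale B.
Smallest convergent = 0.61. Discriminant values: 0.43, 0.54, 0.45; count ≥ 0.61 → 0.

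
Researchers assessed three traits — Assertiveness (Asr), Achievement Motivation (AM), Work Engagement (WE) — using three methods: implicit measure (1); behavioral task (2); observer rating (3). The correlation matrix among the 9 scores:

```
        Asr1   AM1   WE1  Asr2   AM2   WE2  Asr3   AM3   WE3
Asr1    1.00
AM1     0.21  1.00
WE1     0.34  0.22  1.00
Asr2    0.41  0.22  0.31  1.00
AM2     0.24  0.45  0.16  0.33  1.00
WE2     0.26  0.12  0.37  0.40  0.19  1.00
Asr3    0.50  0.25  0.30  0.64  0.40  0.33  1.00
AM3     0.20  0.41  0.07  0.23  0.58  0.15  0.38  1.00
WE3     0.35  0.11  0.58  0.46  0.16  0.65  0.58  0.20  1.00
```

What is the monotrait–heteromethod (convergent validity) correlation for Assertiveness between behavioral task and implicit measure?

Same trait (Asr), different methods: r(Asr2, Asr1) = 0.41.

0.41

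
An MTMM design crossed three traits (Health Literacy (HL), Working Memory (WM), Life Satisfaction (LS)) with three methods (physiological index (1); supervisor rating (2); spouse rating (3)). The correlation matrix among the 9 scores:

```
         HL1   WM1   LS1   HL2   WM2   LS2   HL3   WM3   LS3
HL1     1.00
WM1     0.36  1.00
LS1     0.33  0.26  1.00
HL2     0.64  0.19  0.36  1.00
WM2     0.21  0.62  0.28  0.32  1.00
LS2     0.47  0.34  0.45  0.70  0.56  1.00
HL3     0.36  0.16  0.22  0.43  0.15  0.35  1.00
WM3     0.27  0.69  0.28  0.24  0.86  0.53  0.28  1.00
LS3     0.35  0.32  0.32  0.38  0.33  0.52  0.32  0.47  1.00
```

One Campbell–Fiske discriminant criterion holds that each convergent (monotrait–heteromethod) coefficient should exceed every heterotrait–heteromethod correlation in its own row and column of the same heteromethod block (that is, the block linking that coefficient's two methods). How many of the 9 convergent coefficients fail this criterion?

Convergent coefficients and their comparison sets:
HL (methods 1·2): 0.64 vs {0.21, 0.19, 0.47, 0.36} → pass.
HL (methods 1·3): 0.36 vs {0.27, 0.16, 0.35, 0.22} → pass.
HL (methods 2·3): 0.43 vs {0.24, 0.15, 0.38, 0.35} → pass.
WM (methods 1·2): 0.62 vs {0.19, 0.21, 0.34, 0.28} → pass.
WM (methods 1·3): 0.69 vs {0.16, 0.27, 0.32, 0.28} → pass.
WM (methods 2·3): 0.86 vs {0.15, 0.24, 0.33, 0.53} → pass.
LS (methods 1·2): 0.45 vs {0.36, 0.47, 0.28, 0.34} → fail.
LS (methods 1·3): 0.32 vs {0.22, 0.35, 0.28, 0.32} → fail.
LS (methods 2·3): 0.52 vs {0.35, 0.38, 0.53, 0.33} → fail.
3 of 9 fail.

3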